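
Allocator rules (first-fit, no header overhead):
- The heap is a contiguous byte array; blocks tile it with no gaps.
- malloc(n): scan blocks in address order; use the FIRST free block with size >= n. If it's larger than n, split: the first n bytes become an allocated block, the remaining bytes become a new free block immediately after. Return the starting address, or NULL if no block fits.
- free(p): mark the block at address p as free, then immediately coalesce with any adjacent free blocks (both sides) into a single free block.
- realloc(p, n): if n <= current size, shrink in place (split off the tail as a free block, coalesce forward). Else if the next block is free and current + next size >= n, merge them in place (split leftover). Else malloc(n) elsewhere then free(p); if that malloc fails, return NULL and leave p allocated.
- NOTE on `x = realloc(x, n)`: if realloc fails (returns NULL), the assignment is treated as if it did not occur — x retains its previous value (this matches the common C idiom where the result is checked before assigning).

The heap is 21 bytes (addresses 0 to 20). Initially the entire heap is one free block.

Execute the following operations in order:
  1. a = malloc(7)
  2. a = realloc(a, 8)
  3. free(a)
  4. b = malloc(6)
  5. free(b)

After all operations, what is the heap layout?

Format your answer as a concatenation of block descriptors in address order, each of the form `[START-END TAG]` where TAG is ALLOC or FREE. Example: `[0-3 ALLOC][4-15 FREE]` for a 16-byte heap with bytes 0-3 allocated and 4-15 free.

Op 1: a = malloc(7) -> a = 0; heap: [0-6 ALLOC][7-20 FREE]
Op 2: a = realloc(a, 8) -> a = 0; heap: [0-7 ALLOC][8-20 FREE]
Op 3: free(a) -> (freed a); heap: [0-20 FREE]
Op 4: b = malloc(6) -> b = 0; heap: [0-5 ALLOC][6-20 FREE]
Op 5: free(b) -> (freed b); heap: [0-20 FREE]

Answer: [0-20 FREE]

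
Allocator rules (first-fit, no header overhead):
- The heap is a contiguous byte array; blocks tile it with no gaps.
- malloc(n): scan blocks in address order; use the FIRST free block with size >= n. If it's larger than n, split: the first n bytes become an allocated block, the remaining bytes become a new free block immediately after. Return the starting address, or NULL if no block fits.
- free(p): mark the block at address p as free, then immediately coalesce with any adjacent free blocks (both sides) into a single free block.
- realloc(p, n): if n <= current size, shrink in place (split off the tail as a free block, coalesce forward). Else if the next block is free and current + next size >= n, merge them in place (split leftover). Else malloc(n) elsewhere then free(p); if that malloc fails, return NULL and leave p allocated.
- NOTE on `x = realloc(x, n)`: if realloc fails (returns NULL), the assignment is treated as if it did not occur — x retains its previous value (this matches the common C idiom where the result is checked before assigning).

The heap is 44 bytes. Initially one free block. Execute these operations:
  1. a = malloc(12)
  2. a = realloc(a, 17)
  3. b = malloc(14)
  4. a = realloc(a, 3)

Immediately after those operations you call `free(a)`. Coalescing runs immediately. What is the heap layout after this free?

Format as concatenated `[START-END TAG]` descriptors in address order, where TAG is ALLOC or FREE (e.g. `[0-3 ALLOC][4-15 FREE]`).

Answer: [0-16 FREE][17-30 ALLOC][31-43 FREE]

Derivation:
Op 1: a = malloc(12) -> a = 0; heap: [0-11 ALLOC][12-43 FREE]
Op 2: a = realloc(a, 17) -> a = 0; heap: [0-16 ALLOC][17-43 FREE]
Op 3: b = malloc(14) -> b = 17; heap: [0-16 ALLOC][17-30 ALLOC][31-43 FREE]
Op 4: a = realloc(a, 3) -> a = 0; heap: [0-2 ALLOC][3-16 FREE][17-30 ALLOC][31-43 FREE]
free(a): a = 0 -> block [0-2 ALLOC]; mark free, coalesce with adjacent free neighbors -> [0-16 FREE][17-30 ALLOC][31-43 FREE]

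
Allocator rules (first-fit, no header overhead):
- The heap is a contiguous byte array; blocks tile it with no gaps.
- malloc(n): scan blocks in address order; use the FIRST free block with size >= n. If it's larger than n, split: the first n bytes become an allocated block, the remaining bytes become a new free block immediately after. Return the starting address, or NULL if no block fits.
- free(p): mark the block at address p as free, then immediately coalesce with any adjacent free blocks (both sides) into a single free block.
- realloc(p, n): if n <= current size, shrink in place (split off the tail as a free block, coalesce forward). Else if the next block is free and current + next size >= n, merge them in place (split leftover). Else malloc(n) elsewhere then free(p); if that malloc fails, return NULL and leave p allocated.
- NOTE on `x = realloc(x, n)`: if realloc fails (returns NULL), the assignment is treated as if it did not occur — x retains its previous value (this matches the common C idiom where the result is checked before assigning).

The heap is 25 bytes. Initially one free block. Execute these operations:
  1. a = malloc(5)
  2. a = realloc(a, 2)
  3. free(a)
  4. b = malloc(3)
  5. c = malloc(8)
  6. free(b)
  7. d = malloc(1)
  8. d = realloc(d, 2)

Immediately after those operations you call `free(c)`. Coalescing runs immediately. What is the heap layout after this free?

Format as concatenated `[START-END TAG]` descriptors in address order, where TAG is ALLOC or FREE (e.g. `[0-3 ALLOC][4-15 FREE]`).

Answer: [0-1 ALLOC][2-24 FREE]

Derivation:
Op 1: a = malloc(5) -> a = 0; heap: [0-4 ALLOC][5-24 FREE]
Op 2: a = realloc(a, 2) -> a = 0; heap: [0-1 ALLOC][2-24 FREE]
Op 3: free(a) -> (freed a); heap: [0-24 FREE]
Op 4: b = malloc(3) -> b = 0; heap: [0-2 ALLOC][3-24 FREE]
Op 5: c = malloc(8) -> c = 3; heap: [0-2 ALLOC][3-10 ALLOC][11-24 FREE]
Op 6: free(b) -> (freed b); heap: [0-2 FREE][3-10 ALLOC][11-24 FREE]
Op 7: d = malloc(1) -> d = 0; heap: [0-0 ALLOC][1-2 FREE][3-10 ALLOC][11-24 FREE]
Op 8: d = realloc(d, 2) -> d = 0; heap: [0-1 ALLOC][2-2 FREE][3-10 ALLOC][11-24 FREE]
free(c): c = 3 -> block [3-10 ALLOC]; mark free, coalesce with adjacent free neighbors -> [0-1 ALLOC][2-24 FREE]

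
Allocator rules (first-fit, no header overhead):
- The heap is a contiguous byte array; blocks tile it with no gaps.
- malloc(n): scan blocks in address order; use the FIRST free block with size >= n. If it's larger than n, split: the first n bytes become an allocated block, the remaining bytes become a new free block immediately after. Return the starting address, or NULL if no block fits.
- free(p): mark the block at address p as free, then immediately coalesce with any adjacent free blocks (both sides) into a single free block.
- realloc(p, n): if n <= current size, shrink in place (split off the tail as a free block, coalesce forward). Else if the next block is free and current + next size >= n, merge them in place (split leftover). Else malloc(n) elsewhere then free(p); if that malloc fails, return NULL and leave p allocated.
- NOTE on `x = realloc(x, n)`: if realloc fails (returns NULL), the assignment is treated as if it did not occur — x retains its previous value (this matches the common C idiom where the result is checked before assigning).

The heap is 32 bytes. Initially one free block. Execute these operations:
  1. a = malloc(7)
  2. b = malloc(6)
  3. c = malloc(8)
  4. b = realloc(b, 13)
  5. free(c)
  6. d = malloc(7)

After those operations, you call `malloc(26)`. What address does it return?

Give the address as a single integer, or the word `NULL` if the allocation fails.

Answer: NULL

Derivation:
Op 1: a = malloc(7) -> a = 0; heap: [0-6 ALLOC][7-31 FREE]
Op 2: b = malloc(6) -> b = 7; heap: [0-6 ALLOC][7-12 ALLOC][13-31 FREE]
Op 3: c = malloc(8) -> c = 13; heap: [0-6 ALLOC][7-12 ALLOC][13-20 ALLOC][21-31 FREE]
Op 4: b = realloc(b, 13) -> NULL (b unchanged); heap: [0-6 ALLOC][7-12 ALLOC][13-20 ALLOC][21-31 FREE]
Op 5: free(c) -> (freed c); heap: [0-6 ALLOC][7-12 ALLOC][13-31 FREE]
Op 6: d = malloc(7) -> d = 13; heap: [0-6 ALLOC][7-12 ALLOC][13-19 ALLOC][20-31 FREE]
malloc(26): first-fit scan over [0-6 ALLOC][7-12 ALLOC][13-19 ALLOC][20-31 FREE] -> NULL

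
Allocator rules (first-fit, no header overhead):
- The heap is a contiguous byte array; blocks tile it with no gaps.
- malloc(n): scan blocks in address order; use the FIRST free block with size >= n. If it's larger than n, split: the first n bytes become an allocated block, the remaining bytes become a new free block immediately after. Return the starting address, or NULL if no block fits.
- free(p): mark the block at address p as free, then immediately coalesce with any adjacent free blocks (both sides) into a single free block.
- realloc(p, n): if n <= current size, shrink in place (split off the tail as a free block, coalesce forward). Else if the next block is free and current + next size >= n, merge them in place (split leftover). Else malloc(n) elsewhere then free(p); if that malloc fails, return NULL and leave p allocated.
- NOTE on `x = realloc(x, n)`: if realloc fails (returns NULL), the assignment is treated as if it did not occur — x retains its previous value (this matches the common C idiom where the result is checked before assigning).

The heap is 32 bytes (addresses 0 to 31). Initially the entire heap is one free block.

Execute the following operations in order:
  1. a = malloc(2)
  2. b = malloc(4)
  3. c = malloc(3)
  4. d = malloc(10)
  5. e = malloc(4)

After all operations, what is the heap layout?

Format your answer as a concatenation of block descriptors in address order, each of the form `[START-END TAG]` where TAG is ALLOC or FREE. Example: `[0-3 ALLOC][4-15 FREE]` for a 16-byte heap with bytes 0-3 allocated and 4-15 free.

Answer: [0-1 ALLOC][2-5 ALLOC][6-8 ALLOC][9-18 ALLOC][19-22 ALLOC][23-31 FREE]

Derivation:
Op 1: a = malloc(2) -> a = 0; heap: [0-1 ALLOC][2-31 FREE]
Op 2: b = malloc(4) -> b = 2; heap: [0-1 ALLOC][2-5 ALLOC][6-31 FREE]
Op 3: c = malloc(3) -> c = 6; heap: [0-1 ALLOC][2-5 ALLOC][6-8 ALLOC][9-31 FREE]
Op 4: d = malloc(10) -> d = 9; heap: [0-1 ALLOC][2-5 ALLOC][6-8 ALLOC][9-18 ALLOC][19-31 FREE]
Op 5: e = malloc(4) -> e = 19; heap: [0-1 ALLOC][2-5 ALLOC][6-8 ALLOC][9-18 ALLOC][19-22 ALLOC][23-31 FREE]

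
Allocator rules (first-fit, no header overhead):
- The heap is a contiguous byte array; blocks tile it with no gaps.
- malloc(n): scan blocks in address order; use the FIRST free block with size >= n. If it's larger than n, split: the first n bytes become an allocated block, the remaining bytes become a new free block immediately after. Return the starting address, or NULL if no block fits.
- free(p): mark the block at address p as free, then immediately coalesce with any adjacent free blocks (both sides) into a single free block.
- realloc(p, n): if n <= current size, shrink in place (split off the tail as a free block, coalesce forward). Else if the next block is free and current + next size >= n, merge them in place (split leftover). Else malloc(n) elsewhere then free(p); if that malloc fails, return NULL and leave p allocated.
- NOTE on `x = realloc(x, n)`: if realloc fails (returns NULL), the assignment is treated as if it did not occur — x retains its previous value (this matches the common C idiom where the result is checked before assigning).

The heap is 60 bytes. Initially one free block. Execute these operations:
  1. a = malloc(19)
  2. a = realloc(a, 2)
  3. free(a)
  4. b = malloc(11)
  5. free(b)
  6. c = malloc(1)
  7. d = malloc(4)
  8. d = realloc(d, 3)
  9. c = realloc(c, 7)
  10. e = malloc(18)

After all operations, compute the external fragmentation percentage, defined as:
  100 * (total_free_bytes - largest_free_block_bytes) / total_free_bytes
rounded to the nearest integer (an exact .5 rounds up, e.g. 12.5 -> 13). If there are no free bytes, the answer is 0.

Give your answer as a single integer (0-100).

Answer: 3

Derivation:
Op 1: a = malloc(19) -> a = 0; heap: [0-18 ALLOC][19-59 FREE]
Op 2: a = realloc(a, 2) -> a = 0; heap: [0-1 ALLOC][2-59 FREE]
Op 3: free(a) -> (freed a); heap: [0-59 FREE]
Op 4: b = malloc(11) -> b = 0; heap: [0-10 ALLOC][11-59 FREE]
Op 5: free(b) -> (freed b); heap: [0-59 FREE]
Op 6: c = malloc(1) -> c = 0; heap: [0-0 ALLOC][1-59 FREE]
Op 7: d = malloc(4) -> d = 1; heap: [0-0 ALLOC][1-4 ALLOC][5-59 FREE]
Op 8: d = realloc(d, 3) -> d = 1; heap: [0-0 ALLOC][1-3 ALLOC][4-59 FREE]
Op 9: c = realloc(c, 7) -> c = 4; heap: [0-0 FREE][1-3 ALLOC][4-10 ALLOC][11-59 FREE]
Op 10: e = malloc(18) -> e = 11; heap: [0-0 FREE][1-3 ALLOC][4-10 ALLOC][11-28 ALLOC][29-59 FREE]
Free blocks: [1 31] total_free=32 largest=31 -> 100*(32-31)/32 = 100/32 = 3.125 -> rounds to 3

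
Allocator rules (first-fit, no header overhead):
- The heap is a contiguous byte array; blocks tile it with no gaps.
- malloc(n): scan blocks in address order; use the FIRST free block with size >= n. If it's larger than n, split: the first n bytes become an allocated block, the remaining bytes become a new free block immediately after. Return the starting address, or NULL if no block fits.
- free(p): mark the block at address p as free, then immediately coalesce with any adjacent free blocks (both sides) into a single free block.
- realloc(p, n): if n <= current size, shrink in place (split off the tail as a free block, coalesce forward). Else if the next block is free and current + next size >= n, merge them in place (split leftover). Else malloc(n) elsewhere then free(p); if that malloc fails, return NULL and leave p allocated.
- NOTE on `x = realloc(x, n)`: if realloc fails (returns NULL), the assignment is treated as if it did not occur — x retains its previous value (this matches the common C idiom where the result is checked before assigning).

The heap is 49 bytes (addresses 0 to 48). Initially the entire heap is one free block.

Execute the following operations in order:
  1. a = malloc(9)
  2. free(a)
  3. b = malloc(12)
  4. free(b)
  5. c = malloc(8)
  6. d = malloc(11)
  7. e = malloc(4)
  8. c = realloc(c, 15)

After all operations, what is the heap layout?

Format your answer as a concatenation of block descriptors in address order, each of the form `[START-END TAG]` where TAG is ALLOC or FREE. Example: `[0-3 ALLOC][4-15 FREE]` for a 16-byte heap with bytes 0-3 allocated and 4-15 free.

Op 1: a = malloc(9) -> a = 0; heap: [0-8 ALLOC][9-48 FREE]
Op 2: free(a) -> (freed a); heap: [0-48 FREE]
Op 3: b = malloc(12) -> b = 0; heap: [0-11 ALLOC][12-48 FREE]
Op 4: free(b) -> (freed b); heap: [0-48 FREE]
Op 5: c = malloc(8) -> c = 0; heap: [0-7 ALLOC][8-48 FREE]
Op 6: d = malloc(11) -> d = 8; heap: [0-7 ALLOC][8-18 ALLOC][19-48 FREE]
Op 7: e = malloc(4) -> e = 19; heap: [0-7 ALLOC][8-18 ALLOC][19-22 ALLOC][23-48 FREE]
Op 8: c = realloc(c, 15) -> c = 23; heap: [0-7 FREE][8-18 ALLOC][19-22 ALLOC][23-37 ALLOC][38-48 FREE]

Answer: [0-7 FREE][8-18 ALLOC][19-22 ALLOC][23-37 ALLOC][38-48 FREE]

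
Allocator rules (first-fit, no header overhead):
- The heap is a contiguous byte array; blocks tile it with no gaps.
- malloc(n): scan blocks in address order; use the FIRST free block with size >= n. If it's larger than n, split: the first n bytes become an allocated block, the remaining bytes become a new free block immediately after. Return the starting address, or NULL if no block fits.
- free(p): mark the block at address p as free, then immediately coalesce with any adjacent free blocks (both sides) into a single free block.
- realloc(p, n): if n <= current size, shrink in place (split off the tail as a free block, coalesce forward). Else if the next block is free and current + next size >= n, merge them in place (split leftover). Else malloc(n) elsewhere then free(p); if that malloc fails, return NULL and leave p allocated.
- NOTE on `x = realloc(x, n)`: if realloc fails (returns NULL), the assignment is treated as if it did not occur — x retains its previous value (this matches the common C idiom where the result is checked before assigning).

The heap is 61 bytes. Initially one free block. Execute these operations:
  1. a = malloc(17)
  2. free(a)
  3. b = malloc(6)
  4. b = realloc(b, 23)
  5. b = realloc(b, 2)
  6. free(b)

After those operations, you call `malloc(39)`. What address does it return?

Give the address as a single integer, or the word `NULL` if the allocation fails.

Answer: 0

Derivation:
Op 1: a = malloc(17) -> a = 0; heap: [0-16 ALLOC][17-60 FREE]
Op 2: free(a) -> (freed a); heap: [0-60 FREE]
Op 3: b = malloc(6) -> b = 0; heap: [0-5 ALLOC][6-60 FREE]
Op 4: b = realloc(b, 23) -> b = 0; heap: [0-22 ALLOC][23-60 FREE]
Op 5: b = realloc(b, 2) -> b = 0; heap: [0-1 ALLOC][2-60 FREE]
Op 6: free(b) -> (freed b); heap: [0-60 FREE]
malloc(39): first-fit scan over [0-60 FREE] -> 0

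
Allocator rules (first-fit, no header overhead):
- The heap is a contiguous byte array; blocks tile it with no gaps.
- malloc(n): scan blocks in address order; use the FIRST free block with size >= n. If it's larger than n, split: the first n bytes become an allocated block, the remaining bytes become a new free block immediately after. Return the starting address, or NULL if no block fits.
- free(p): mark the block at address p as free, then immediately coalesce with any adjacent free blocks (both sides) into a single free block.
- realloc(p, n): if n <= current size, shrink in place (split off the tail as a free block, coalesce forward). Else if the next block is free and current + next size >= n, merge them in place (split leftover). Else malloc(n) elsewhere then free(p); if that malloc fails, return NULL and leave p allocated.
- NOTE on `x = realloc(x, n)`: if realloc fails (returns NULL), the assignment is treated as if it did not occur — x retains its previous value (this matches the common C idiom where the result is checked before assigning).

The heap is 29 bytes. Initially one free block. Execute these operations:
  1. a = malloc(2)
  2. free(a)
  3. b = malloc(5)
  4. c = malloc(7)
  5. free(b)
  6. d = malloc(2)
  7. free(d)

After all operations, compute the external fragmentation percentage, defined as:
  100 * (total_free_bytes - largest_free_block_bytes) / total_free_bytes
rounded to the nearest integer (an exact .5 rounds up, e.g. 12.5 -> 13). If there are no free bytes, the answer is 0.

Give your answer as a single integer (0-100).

Op 1: a = malloc(2) -> a = 0; heap: [0-1 ALLOC][2-28 FREE]
Op 2: free(a) -> (freed a); heap: [0-28 FREE]
Op 3: b = malloc(5) -> b = 0; heap: [0-4 ALLOC][5-28 FREE]
Op 4: c = malloc(7) -> c = 5; heap: [0-4 ALLOC][5-11 ALLOC][12-28 FREE]
Op 5: free(b) -> (freed b); heap: [0-4 FREE][5-11 ALLOC][12-28 FREE]
Op 6: d = malloc(2) -> d = 0; heap: [0-1 ALLOC][2-4 FREE][5-11 ALLOC][12-28 FREE]
Op 7: free(d) -> (freed d); heap: [0-4 FREE][5-11 ALLOC][12-28 FREE]
Free blocks: [5 17] total_free=22 largest=17 -> 100*(22-17)/22 = 500/22 ≈ 22.727 -> rounds to 23

Answer: 23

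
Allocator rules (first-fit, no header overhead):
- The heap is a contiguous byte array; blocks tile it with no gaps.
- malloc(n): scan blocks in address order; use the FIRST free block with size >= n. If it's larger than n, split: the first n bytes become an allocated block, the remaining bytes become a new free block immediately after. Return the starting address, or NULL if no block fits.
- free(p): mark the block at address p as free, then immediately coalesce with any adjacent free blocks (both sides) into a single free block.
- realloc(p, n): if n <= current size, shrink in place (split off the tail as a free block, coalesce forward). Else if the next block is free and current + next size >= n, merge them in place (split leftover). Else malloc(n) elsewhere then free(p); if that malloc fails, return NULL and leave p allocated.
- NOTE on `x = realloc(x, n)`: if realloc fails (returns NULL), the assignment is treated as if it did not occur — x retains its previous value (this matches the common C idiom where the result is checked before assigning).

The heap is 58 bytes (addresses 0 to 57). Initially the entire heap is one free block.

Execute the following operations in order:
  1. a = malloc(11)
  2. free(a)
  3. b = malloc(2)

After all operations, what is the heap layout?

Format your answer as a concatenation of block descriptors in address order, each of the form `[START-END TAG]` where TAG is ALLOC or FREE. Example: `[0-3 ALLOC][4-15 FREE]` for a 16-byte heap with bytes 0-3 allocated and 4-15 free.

Answer: [0-1 ALLOC][2-57 FREE]

Derivation:
Op 1: a = malloc(11) -> a = 0; heap: [0-10 ALLOC][11-57 FREE]
Op 2: free(a) -> (freed a); heap: [0-57 FREE]
Op 3: b = malloc(2) -> b = 0; heap: [0-1 ALLOC][2-57 FREE]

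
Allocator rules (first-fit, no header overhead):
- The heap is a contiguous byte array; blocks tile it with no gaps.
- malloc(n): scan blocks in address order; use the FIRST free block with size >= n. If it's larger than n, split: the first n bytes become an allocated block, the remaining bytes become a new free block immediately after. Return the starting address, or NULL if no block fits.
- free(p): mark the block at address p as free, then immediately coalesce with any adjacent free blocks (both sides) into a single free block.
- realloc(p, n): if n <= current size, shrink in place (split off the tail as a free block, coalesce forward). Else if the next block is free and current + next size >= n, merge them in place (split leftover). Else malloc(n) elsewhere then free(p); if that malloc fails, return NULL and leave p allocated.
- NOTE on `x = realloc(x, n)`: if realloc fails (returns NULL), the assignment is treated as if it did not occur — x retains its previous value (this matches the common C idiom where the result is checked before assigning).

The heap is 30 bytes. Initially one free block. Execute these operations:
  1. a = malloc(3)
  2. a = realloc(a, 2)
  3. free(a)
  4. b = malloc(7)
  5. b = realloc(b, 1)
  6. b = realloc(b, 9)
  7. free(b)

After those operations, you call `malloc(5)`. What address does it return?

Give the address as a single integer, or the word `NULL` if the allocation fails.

Answer: 0

Derivation:
Op 1: a = malloc(3) -> a = 0; heap: [0-2 ALLOC][3-29 FREE]
Op 2: a = realloc(a, 2) -> a = 0; heap: [0-1 ALLOC][2-29 FREE]
Op 3: free(a) -> (freed a); heap: [0-29 FREE]
Op 4: b = malloc(7) -> b = 0; heap: [0-6 ALLOC][7-29 FREE]
Op 5: b = realloc(b, 1) -> b = 0; heap: [0-0 ALLOC][1-29 FREE]
Op 6: b = realloc(b, 9) -> b = 0; heap: [0-8 ALLOC][9-29 FREE]
Op 7: free(b) -> (freed b); heap: [0-29 FREE]
malloc(5): first-fit scan over [0-29 FREE] -> 0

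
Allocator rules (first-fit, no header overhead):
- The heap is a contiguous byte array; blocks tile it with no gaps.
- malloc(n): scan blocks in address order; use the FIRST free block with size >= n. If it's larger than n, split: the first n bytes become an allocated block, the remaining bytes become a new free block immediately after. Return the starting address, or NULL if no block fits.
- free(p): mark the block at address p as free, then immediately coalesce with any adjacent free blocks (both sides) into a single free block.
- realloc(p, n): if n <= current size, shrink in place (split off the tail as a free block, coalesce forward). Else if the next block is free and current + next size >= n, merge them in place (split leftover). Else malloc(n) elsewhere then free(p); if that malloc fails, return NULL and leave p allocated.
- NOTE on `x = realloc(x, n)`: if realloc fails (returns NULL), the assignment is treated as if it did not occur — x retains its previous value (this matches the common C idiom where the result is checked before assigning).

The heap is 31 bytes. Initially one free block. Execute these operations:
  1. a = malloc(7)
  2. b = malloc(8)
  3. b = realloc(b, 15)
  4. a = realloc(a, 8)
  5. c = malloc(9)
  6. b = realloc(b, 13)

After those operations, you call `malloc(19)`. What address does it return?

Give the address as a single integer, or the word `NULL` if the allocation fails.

Answer: NULL

Derivation:
Op 1: a = malloc(7) -> a = 0; heap: [0-6 ALLOC][7-30 FREE]
Op 2: b = malloc(8) -> b = 7; heap: [0-6 ALLOC][7-14 ALLOC][15-30 FREE]
Op 3: b = realloc(b, 15) -> b = 7; heap: [0-6 ALLOC][7-21 ALLOC][22-30 FREE]
Op 4: a = realloc(a, 8) -> a = 22; heap: [0-6 FREE][7-21 ALLOC][22-29 ALLOC][30-30 FREE]
Op 5: c = malloc(9) -> c = NULL; heap: [0-6 FREE][7-21 ALLOC][22-29 ALLOC][30-30 FREE]
Op 6: b = realloc(b, 13) -> b = 7; heap: [0-6 FREE][7-19 ALLOC][20-21 FREE][22-29 ALLOC][30-30 FREE]
malloc(19): first-fit scan over [0-6 FREE][7-19 ALLOC][20-21 FREE][22-29 ALLOC][30-30 FREE] -> NULL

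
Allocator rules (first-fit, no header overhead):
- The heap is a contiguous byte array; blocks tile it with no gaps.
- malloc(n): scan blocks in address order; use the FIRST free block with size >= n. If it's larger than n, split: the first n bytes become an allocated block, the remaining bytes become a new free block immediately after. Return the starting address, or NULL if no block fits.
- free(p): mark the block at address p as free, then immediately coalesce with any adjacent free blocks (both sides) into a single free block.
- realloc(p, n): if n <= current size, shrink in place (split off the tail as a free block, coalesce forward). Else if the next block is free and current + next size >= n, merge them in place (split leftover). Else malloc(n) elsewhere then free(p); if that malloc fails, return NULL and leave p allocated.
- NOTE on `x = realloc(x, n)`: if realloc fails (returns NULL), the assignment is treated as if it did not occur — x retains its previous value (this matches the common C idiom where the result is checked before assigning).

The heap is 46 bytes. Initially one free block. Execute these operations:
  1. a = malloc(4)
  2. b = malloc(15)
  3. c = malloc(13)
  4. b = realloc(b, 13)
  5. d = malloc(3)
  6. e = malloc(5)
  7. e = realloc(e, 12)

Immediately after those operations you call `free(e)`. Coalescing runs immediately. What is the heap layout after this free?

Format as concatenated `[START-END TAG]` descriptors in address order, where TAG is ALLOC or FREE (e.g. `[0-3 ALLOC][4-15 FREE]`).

Op 1: a = malloc(4) -> a = 0; heap: [0-3 ALLOC][4-45 FREE]
Op 2: b = malloc(15) -> b = 4; heap: [0-3 ALLOC][4-18 ALLOC][19-45 FREE]
Op 3: c = malloc(13) -> c = 19; heap: [0-3 ALLOC][4-18 ALLOC][19-31 ALLOC][32-45 FREE]
Op 4: b = realloc(b, 13) -> b = 4; heap: [0-3 ALLOC][4-16 ALLOC][17-18 FREE][19-31 ALLOC][32-45 FREE]
Op 5: d = malloc(3) -> d = 32; heap: [0-3 ALLOC][4-16 ALLOC][17-18 FREE][19-31 ALLOC][32-34 ALLOC][35-45 FREE]
Op 6: e = malloc(5) -> e = 35; heap: [0-3 ALLOC][4-16 ALLOC][17-18 FREE][19-31 ALLOC][32-34 ALLOC][35-39 ALLOC][40-45 FREE]
Op 7: e = realloc(e, 12) -> NULL (e unchanged); heap: [0-3 ALLOC][4-16 ALLOC][17-18 FREE][19-31 ALLOC][32-34 ALLOC][35-39 ALLOC][40-45 FREE]
free(e): e = 35 -> block [35-39 ALLOC]; mark free, coalesce with adjacent free neighbors -> [0-3 ALLOC][4-16 ALLOC][17-18 FREE][19-31 ALLOC][32-34 ALLOC][35-45 FREE]

Answer: [0-3 ALLOC][4-16 ALLOC][17-18 FREE][19-31 ALLOC][32-34 ALLOC][35-45 FREE]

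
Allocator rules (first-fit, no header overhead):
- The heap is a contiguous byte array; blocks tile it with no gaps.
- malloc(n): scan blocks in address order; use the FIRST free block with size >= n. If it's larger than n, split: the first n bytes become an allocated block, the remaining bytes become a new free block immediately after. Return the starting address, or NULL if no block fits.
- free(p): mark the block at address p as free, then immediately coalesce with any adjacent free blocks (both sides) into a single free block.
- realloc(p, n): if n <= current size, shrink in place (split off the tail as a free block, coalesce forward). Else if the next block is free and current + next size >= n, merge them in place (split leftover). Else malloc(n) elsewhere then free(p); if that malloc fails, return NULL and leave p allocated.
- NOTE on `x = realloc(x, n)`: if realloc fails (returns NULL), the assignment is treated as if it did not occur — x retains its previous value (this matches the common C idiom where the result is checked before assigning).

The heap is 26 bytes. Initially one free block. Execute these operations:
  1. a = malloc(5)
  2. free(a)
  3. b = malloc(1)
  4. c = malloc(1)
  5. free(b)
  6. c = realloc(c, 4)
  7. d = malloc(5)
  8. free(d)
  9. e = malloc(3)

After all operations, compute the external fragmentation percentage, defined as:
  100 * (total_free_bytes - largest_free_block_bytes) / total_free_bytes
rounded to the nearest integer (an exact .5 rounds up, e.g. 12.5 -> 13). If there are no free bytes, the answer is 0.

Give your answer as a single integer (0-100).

Answer: 5

Derivation:
Op 1: a = malloc(5) -> a = 0; heap: [0-4 ALLOC][5-25 FREE]
Op 2: free(a) -> (freed a); heap: [0-25 FREE]
Op 3: b = malloc(1) -> b = 0; heap: [0-0 ALLOC][1-25 FREE]
Op 4: c = malloc(1) -> c = 1; heap: [0-0 ALLOC][1-1 ALLOC][2-25 FREE]
Op 5: free(b) -> (freed b); heap: [0-0 FREE][1-1 ALLOC][2-25 FREE]
Op 6: c = realloc(c, 4) -> c = 1; heap: [0-0 FREE][1-4 ALLOC][5-25 FREE]
Op 7: d = malloc(5) -> d = 5; heap: [0-0 FREE][1-4 ALLOC][5-9 ALLOC][10-25 FREE]
Op 8: free(d) -> (freed d); heap: [0-0 FREE][1-4 ALLOC][5-25 FREE]
Op 9: e = malloc(3) -> e = 5; heap: [0-0 FREE][1-4 ALLOC][5-7 ALLOC][8-25 FREE]
Free blocks: [1 18] total_free=19 largest=18 -> 100*(19-18)/19 = 100/19 ≈ 5.263 -> rounds to 5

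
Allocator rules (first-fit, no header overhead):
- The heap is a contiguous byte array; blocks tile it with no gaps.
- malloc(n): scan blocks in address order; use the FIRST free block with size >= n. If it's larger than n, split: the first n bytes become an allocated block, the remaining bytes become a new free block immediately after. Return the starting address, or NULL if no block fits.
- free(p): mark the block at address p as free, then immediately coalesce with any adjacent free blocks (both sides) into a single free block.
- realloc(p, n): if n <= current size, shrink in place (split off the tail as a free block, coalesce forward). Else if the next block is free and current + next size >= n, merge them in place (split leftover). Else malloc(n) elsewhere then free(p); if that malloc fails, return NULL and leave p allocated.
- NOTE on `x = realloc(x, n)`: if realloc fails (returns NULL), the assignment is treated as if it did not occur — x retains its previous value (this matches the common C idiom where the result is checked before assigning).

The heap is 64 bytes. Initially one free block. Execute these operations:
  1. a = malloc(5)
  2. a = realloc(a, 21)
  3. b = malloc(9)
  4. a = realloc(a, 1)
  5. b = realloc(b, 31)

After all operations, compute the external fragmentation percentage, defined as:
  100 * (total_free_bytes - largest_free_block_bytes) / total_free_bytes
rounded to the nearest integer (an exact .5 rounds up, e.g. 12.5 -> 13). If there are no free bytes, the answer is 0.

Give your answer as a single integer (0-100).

Answer: 38

Derivation:
Op 1: a = malloc(5) -> a = 0; heap: [0-4 ALLOC][5-63 FREE]
Op 2: a = realloc(a, 21) -> a = 0; heap: [0-20 ALLOC][21-63 FREE]
Op 3: b = malloc(9) -> b = 21; heap: [0-20 ALLOC][21-29 ALLOC][30-63 FREE]
Op 4: a = realloc(a, 1) -> a = 0; heap: [0-0 ALLOC][1-20 FREE][21-29 ALLOC][30-63 FREE]
Op 5: b = realloc(b, 31) -> b = 21; heap: [0-0 ALLOC][1-20 FREE][21-51 ALLOC][52-63 FREE]
Free blocks: [20 12] total_free=32 largest=20 -> 100*(32-20)/32 = 1200/32 = 37.5 -> rounds to 38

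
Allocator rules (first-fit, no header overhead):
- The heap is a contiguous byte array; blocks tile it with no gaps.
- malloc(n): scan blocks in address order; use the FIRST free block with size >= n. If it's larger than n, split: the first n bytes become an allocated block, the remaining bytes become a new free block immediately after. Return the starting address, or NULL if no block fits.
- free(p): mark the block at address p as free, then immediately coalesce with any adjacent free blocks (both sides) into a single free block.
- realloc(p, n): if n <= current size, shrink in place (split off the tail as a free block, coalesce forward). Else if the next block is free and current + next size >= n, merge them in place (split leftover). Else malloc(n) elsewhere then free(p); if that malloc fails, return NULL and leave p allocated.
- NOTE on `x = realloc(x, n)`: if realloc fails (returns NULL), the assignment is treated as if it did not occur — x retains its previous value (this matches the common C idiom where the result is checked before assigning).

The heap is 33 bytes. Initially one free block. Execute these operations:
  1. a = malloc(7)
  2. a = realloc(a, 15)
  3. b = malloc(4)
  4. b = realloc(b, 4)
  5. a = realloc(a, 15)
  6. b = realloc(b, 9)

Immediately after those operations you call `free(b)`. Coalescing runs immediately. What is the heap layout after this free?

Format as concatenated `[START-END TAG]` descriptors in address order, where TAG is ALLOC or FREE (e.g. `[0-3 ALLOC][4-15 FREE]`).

Op 1: a = malloc(7) -> a = 0; heap: [0-6 ALLOC][7-32 FREE]
Op 2: a = realloc(a, 15) -> a = 0; heap: [0-14 ALLOC][15-32 FREE]
Op 3: b = malloc(4) -> b = 15; heap: [0-14 ALLOC][15-18 ALLOC][19-32 FREE]
Op 4: b = realloc(b, 4) -> b = 15; heap: [0-14 ALLOC][15-18 ALLOC][19-32 FREE]
Op 5: a = realloc(a, 15) -> a = 0; heap: [0-14 ALLOC][15-18 ALLOC][19-32 FREE]
Op 6: b = realloc(b, 9) -> b = 15; heap: [0-14 ALLOC][15-23 ALLOC][24-32 FREE]
free(b): b = 15 -> block [15-23 ALLOC]; mark free, coalesce with adjacent free neighbors -> [0-14 ALLOC][15-32 FREE]

Answer: [0-14 ALLOC][15-32 FREE]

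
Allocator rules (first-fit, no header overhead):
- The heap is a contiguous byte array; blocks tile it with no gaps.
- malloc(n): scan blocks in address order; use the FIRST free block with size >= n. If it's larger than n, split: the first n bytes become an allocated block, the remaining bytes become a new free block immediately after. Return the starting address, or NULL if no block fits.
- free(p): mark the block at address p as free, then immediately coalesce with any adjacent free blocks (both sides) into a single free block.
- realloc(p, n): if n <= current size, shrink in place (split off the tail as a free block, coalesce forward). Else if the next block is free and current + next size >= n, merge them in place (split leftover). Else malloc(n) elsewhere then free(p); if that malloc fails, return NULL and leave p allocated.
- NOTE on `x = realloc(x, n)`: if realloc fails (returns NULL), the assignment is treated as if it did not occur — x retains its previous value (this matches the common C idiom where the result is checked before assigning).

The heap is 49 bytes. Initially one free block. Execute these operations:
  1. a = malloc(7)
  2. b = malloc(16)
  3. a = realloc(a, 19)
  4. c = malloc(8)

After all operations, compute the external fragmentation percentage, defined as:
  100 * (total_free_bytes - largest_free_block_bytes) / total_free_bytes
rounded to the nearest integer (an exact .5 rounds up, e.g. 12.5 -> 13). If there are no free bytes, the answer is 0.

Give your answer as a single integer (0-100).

Op 1: a = malloc(7) -> a = 0; heap: [0-6 ALLOC][7-48 FREE]
Op 2: b = malloc(16) -> b = 7; heap: [0-6 ALLOC][7-22 ALLOC][23-48 FREE]
Op 3: a = realloc(a, 19) -> a = 23; heap: [0-6 FREE][7-22 ALLOC][23-41 ALLOC][42-48 FREE]
Op 4: c = malloc(8) -> c = NULL; heap: [0-6 FREE][7-22 ALLOC][23-41 ALLOC][42-48 FREE]
Free blocks: [7 7] total_free=14 largest=7 -> 100*(14-7)/14 = 700/14 = 50

Answer: 50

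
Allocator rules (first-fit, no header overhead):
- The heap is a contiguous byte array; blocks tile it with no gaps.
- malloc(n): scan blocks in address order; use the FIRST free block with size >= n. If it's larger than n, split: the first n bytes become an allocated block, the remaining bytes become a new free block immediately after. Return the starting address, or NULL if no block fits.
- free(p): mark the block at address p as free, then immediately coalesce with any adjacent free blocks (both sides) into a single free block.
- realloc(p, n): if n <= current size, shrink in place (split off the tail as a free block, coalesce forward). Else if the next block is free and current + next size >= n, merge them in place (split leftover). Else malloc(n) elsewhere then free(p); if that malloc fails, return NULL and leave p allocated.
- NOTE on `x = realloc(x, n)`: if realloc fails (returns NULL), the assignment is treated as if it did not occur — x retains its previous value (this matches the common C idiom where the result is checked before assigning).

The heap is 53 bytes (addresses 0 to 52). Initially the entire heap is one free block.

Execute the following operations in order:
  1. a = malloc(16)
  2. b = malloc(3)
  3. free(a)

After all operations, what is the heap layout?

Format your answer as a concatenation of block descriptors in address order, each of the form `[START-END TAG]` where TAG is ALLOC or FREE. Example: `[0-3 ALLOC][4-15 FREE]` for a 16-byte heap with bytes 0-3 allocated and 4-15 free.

Op 1: a = malloc(16) -> a = 0; heap: [0-15 ALLOC][16-52 FREE]
Op 2: b = malloc(3) -> b = 16; heap: [0-15 ALLOC][16-18 ALLOC][19-52 FREE]
Op 3: free(a) -> (freed a); heap: [0-15 FREE][16-18 ALLOC][19-52 FREE]

Answer: [0-15 FREE][16-18 ALLOC][19-52 FREE]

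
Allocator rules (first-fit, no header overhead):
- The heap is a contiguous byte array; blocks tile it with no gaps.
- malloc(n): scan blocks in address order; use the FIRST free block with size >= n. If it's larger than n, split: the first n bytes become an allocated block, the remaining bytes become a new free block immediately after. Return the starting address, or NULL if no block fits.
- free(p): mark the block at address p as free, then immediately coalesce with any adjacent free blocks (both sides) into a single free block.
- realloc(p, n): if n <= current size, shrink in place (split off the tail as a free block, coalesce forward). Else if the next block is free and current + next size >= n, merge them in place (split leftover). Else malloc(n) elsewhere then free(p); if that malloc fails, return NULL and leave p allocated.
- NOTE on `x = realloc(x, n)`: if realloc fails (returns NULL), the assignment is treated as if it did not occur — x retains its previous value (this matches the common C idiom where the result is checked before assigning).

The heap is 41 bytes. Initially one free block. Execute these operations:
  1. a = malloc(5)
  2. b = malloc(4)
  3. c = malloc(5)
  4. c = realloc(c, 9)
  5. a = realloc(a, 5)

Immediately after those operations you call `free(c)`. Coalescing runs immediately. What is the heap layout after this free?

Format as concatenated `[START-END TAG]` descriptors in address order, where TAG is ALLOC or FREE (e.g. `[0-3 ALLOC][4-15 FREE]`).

Answer: [0-4 ALLOC][5-8 ALLOC][9-40 FREE]

Derivation:
Op 1: a = malloc(5) -> a = 0; heap: [0-4 ALLOC][5-40 FREE]
Op 2: b = malloc(4) -> b = 5; heap: [0-4 ALLOC][5-8 ALLOC][9-40 FREE]
Op 3: c = malloc(5) -> c = 9; heap: [0-4 ALLOC][5-8 ALLOC][9-13 ALLOC][14-40 FREE]
Op 4: c = realloc(c, 9) -> c = 9; heap: [0-4 ALLOC][5-8 ALLOC][9-17 ALLOC][18-40 FREE]
Op 5: a = realloc(a, 5) -> a = 0; heap: [0-4 ALLOC][5-8 ALLOC][9-17 ALLOC][18-40 FREE]
free(c): c = 9 -> block [9-17 ALLOC]; mark free, coalesce with adjacent free neighbors -> [0-4 ALLOC][5-8 ALLOC][9-40 FREE]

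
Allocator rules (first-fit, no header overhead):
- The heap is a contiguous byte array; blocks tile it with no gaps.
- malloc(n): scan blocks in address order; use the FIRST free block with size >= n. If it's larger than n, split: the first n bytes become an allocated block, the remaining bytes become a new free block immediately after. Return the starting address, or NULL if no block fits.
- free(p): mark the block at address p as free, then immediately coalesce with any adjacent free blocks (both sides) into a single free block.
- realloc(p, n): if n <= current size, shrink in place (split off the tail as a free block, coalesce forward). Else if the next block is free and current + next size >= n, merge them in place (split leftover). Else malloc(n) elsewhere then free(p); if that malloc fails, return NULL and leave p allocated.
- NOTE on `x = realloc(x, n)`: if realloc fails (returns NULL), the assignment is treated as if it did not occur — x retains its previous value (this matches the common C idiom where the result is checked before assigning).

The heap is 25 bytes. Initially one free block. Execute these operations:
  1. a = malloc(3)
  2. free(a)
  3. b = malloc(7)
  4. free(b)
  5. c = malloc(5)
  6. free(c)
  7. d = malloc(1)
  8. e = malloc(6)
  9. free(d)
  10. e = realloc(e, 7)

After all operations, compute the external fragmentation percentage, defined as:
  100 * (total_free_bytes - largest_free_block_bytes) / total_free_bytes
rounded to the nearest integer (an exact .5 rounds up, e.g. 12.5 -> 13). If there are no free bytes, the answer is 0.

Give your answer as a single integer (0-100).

Op 1: a = malloc(3) -> a = 0; heap: [0-2 ALLOC][3-24 FREE]
Op 2: free(a) -> (freed a); heap: [0-24 FREE]
Op 3: b = malloc(7) -> b = 0; heap: [0-6 ALLOC][7-24 FREE]
Op 4: free(b) -> (freed b); heap: [0-24 FREE]
Op 5: c = malloc(5) -> c = 0; heap: [0-4 ALLOC][5-24 FREE]
Op 6: free(c) -> (freed c); heap: [0-24 FREE]
Op 7: d = malloc(1) -> d = 0; heap: [0-0 ALLOC][1-24 FREE]
Op 8: e = malloc(6) -> e = 1; heap: [0-0 ALLOC][1-6 ALLOC][7-24 FREE]
Op 9: free(d) -> (freed d); heap: [0-0 FREE][1-6 ALLOC][7-24 FREE]
Op 10: e = realloc(e, 7) -> e = 1; heap: [0-0 FREE][1-7 ALLOC][8-24 FREE]
Free blocks: [1 17] total_free=18 largest=17 -> 100*(18-17)/18 = 100/18 ≈ 5.556 -> rounds to 6

Answer: 6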